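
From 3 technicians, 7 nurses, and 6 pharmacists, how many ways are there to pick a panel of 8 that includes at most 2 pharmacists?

3915

Split by how many pharmacists are chosen (0 through 2).
Sum: C(6,0)·C(10,8) + C(6,1)·C(10,7) + C(6,2)·C(10,6) = 45 + 720 + 3150 = 3915.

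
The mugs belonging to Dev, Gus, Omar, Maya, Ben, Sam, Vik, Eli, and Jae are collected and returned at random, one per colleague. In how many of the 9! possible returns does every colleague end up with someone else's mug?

133496

Let Aᵢ be the assignments in which colleague i gets their own mug. We want the size of the complement of A₁∪…∪A_9.
By inclusion–exclusion this is Σ_{j=0}^{9} (−1)^j C(9,j)·(9−j)!.
Computing: 362880 − 362880 + 181440 − 60480 + 15120 − 3024 + 504 − 72 + 9 − 1 = 133496.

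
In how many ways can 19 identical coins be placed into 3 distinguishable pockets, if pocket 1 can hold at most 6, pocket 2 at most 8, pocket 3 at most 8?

Ignoring the caps, the number of non-negative solutions to x_1+…+x_3 = 19 is C(21,2) = 210.
Subtract solutions that violate a single cap (substitute x_i' = x_i − (cap_i+1)): x_1 ≥ 7 gives C(14,2) = 91; x_2 ≥ 9 gives C(12,2) = 66; x_3 ≥ 9 gives C(12,2) = 66. Together 223.
Add back pairs where two caps are both exceeded: 10 + 10 + 3 = 23.
By inclusion–exclusion the count is 210 − 223 + 23 = 10.

10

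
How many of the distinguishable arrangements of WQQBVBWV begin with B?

630

Fix B in the first position and arrange the remaining 7 letters.
Those 7 letters have Q appearing twice, V appearing twice, and W appearing twice, giving (7)!/(2!·2!·2!) = 630.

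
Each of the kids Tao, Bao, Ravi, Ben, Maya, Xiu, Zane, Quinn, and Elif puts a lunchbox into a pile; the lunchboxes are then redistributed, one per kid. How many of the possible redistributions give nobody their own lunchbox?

Let Aᵢ be the assignments in which kid i gets their own lunchbox. We want the size of the complement of A₁∪…∪A_9.
By inclusion–exclusion this is Σ_{j=0}^{9} (−1)^j C(9,j)·(9−j)!.
Computing: 362880 − 362880 + 181440 − 60480 + 15120 − 3024 + 504 − 72 + 9 − 1 = 133496.

133496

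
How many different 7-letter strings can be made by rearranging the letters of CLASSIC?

Letter multiplicities in CLASSIC: A×1, C×2, I×1, L×1, S×2.
So there are 7! / (2!·2!) = 1260 distinguishable arrangements.

1260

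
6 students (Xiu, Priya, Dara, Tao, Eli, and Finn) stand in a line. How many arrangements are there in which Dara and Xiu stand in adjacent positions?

Treat {Dara, Xiu} as a single unit. There are 5 units to order, and the pair itself can be ordered 2 ways.
That gives 2 × 5! = 2 × 120 = 240.

240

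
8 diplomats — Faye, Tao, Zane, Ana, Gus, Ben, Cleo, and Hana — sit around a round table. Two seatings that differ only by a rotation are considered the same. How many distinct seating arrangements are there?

Seat Faye anywhere (absorbing the rotational symmetry), then permute the other 7: (7)! = 5040.

5040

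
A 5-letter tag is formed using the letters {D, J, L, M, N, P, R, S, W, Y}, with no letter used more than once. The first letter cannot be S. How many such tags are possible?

The first letter has 10−1 = 9 choices (anything except S).
The remaining 4 letters are filled from the other 9 symbols without repetition: 9 × 8 × 7 × 6 = 3024.
Total: 9 × 3024 = 27216.

27216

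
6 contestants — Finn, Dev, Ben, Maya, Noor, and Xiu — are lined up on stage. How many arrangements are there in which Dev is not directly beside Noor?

Of the 6! = 720 arrangements, those with Dev and Noor adjacent number 2 × 5! = 240 (treat the pair as a block with 2 internal orders).
So 720 − 240 = 480 arrangements keep them apart.

480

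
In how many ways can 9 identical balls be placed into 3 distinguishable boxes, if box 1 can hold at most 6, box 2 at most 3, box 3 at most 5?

18

By stars and bars, unrestricted non-negative solutions to x_1+…+x_3 = 9 number C(9+2,2) = 55.
Subtract solutions that violate a single cap (substitute x_i' = x_i − (cap_i+1)): x_1 ≥ 7 gives C(4,2) = 6; x_2 ≥ 4 gives C(7,2) = 21; x_3 ≥ 6 gives C(5,2) = 10. Together 37.
No two caps can be exceeded simultaneously, so the pair terms are all 0.
By inclusion–exclusion the count is 55 − 37 + 0 = 18.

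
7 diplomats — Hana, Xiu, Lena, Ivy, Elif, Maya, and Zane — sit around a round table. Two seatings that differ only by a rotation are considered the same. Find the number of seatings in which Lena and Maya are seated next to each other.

240

Treat {Lena, Maya} as one unit (2 internal orders) and seat the resulting 6 units around the table: (5)! circular arrangements.
So 2 × (5)! = 2 × 120 = 240.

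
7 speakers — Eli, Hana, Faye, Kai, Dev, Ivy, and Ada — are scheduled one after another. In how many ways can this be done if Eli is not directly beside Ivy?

3600

Of the 7! = 5040 arrangements, those with Eli and Ivy adjacent number 2 × 6! = 1440 (treat the pair as a block with 2 internal orders).
Complementary counting: 5040 − 1440 = 3600.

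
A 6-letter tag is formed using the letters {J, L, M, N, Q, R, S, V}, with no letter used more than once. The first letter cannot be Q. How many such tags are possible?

17640

The first letter has 8−1 = 7 choices (anything except Q).
The remaining 5 letters are filled from the other 7 symbols without repetition: 7 × 6 × 5 × 4 × 3 = 2520.
Total: 7 × 2520 = 17640.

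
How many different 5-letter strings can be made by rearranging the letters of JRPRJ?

The 5 letters of JRPRJ have repeats: J appearing twice and R appearing twice.
So there are 5! / (2!·2!) = 30 distinguishable arrangements.

30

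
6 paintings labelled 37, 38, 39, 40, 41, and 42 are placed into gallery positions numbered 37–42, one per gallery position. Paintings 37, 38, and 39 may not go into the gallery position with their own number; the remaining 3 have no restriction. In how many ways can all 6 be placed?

Let Aᵢ (for i ∈ {37, 38, 39}) be the placements that put painting i in its forbidden gallery position. Any j of these fix j positions, leaving (6−j)! ways to fill the rest, and there are C(3,j) ways to pick which j.
By inclusion–exclusion, the number of valid placements is Σ_{j=0}^{3} (−1)^j C(3,j)·(6−j)!.
Computing: 720 − 360 + 72 − 6 = 426.

426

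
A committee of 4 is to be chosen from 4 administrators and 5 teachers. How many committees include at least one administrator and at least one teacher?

Unrestricted: C(9,4) = 126 ways to pick any 4 of the 9.
Selections missing a whole group: no administrators → C(5,4) = 5; no teachers → C(4,4) = 1.
Both groups omitted at once is impossible, so 126 − 6 = 120.

120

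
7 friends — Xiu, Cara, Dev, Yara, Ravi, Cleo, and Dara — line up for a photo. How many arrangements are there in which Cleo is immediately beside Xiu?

1440

Place the 5 others and the Cleo-Xiu pair as 6 objects in a line; the pair has 2 internal arrangements.
So the count is 2·(6)! = 1440.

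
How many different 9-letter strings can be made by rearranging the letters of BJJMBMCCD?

22680

The 9 letters of BJJMBMCCD have repeats: B appearing twice, C appearing twice, J appearing twice, and M appearing twice.
The number of distinct arrangements is 9!/(2!·2!·2!·2!) = 362880/16 = 22680.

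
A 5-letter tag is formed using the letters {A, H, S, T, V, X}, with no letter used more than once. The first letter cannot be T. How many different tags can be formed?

The first letter has 6−1 = 5 choices (anything except T).
The remaining 4 letters are filled from the other 5 symbols without repetition: 5 × 4 × 3 × 2 = 120.
Total: 5 × 120 = 600.

600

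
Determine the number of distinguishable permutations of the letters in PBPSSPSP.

The 8 letters of PBPSSPSP have repeats: P appearing 4 times and S appearing 3 times.
So there are 8! / (4!·3!) = 280 distinguishable arrangements.

280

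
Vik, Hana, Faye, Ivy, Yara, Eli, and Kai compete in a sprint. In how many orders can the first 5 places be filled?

This is an ordered selection of 5 from 7: P(7,5).
That gives 7 × 6 × 5 × 4 × 3 = 2520.

2520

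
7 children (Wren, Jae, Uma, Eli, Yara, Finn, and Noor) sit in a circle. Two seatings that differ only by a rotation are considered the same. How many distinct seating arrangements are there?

720

Fix one person's seat to break rotational symmetry; the remaining 6 people can be arranged in (6)! = 720 ways.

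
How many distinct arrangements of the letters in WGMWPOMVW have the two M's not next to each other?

23520

Total arrangements of WGMWPOMVW: 9!/(3!·2!) = 30240.
If the two M's are adjacent, glue them into one block, leaving 8 items to arrange: (8)!/(3!) = 6720 ways.
Hence 30240 − 6720 = 23520.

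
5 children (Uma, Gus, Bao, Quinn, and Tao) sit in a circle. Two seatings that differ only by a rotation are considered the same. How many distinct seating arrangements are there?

Around a circle, 5 distinct people have 5!/5 = (4)! = 24 rotationally distinct seatings.

24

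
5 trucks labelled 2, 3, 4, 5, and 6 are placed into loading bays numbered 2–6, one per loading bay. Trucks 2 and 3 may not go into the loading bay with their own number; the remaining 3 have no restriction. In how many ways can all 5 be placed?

Let Aᵢ (for i ∈ {2, 3}) be the placements that put truck i in its forbidden loading bay. Any j of these fix j positions, leaving (5−j)! ways to fill the rest, and there are C(2,j) ways to pick which j.
By inclusion–exclusion, the number of valid placements is Σ_{j=0}^{2} (−1)^j C(2,j)·(5−j)!.
Computing: 120 − 48 + 6 = 78.

78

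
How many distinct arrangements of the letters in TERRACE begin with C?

180

With the first slot taken by C, it remains to arrange the other 6 letters (TERRAE).
Those 6 letters have E appearing twice and R appearing twice, giving (6)!/(2!·2!) = 180.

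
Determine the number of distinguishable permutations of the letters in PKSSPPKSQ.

5040

PKSSPPKSQ has 9 letters with K appearing twice, P appearing 3 times, and S appearing 3 times.
So there are 9! / (3!·3!·2!) = 5040 distinguishable arrangements.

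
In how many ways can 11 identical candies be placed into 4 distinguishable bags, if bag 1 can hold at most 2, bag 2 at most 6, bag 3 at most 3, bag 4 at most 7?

65

Ignoring the caps, the number of non-negative solutions to x_1+…+x_4 = 11 is C(14,3) = 364.
Subtract solutions that violate a single cap (substitute x_i' = x_i − (cap_i+1)): x_1 ≥ 3 gives C(11,3) = 165; x_2 ≥ 7 gives C(7,3) = 35; x_3 ≥ 4 gives C(10,3) = 120; x_4 ≥ 8 gives C(6,3) = 20. Together 340.
Add back pairs where two caps are both exceeded: 4 + 35 + 1 + 1 + 0 + 0 = 41.
By inclusion–exclusion the count is 364 − 340 + 41 = 65.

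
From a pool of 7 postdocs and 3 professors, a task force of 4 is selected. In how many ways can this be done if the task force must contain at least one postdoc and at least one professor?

175

Total 4-person selections from all 10: C(10,4) = 210.
Selections missing a whole group: no postdocs → C(3,4) = 0; no professors → C(7,4) = 35.
Both groups omitted at once is impossible, so 210 − 35 = 175.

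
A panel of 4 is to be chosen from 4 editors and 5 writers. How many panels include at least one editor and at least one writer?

Total 4-person selections from all 9: C(9,4) = 126.
Selections missing a whole group: no editors → C(5,4) = 5; no writers → C(4,4) = 1.
Both groups omitted at once is impossible, so 126 − 6 = 120.

120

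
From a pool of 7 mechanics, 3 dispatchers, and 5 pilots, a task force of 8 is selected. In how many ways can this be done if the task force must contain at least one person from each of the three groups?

Unrestricted: C(15,8) = 6435 ways to pick any 8 of the 15.
Selections missing a whole group: no mechanics → C(8,8) = 1; no dispatchers → C(12,8) = 495; no pilots → C(10,8) = 45.
Add back selections omitting two groups (i.e. drawn from a single group): C(7,8) + C(3,8) + C(5,8) = 0.
By inclusion–exclusion: 6435 − 541 + 0 = 5894.

5894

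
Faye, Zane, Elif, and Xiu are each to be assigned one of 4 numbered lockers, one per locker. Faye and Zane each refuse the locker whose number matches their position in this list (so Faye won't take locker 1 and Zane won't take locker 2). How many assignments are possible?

Let Aᵢ (for i ∈ {1, 2}) be the placements that put person i in their forbidden locker. Any j of these fix j positions, leaving (4−j)! ways to fill the rest, and there are C(2,j) ways to pick which j.
By inclusion–exclusion, the number of valid placements is Σ_{j=0}^{2} (−1)^j C(2,j)·(4−j)!.
Computing: 24 − 12 + 2 = 14.

14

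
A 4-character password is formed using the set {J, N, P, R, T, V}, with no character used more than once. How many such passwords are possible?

With no repetition, fill the 4 characters in order: 6 choices, then 5, down to 3.
That product is 6 × 5 × 4 × 3 = 360.

360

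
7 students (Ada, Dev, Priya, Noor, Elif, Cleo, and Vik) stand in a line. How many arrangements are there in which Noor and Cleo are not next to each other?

3600

Of the 7! = 5040 arrangements, those with Noor and Cleo adjacent number 2 × 6! = 1440 (treat the pair as a block with 2 internal orders).
So 5040 − 1440 = 3600 arrangements keep them apart.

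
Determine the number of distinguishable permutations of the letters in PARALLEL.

The 8 letters of PARALLEL have repeats: A appearing twice and L appearing 3 times.
Dividing 8! = 40320 by 3!·2! = 12 for the repeated letters gives 3360.

3360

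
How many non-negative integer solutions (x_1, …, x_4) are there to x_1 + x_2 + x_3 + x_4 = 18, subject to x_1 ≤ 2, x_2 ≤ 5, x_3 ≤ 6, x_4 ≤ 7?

Ignoring the caps, the number of non-negative solutions to x_1+…+x_4 = 18 is C(21,3) = 1330.
Subtract solutions that violate a single cap (substitute x_i' = x_i − (cap_i+1)): x_1 ≥ 3 gives C(18,3) = 816; x_2 ≥ 6 gives C(15,3) = 455; x_3 ≥ 7 gives C(14,3) = 364; x_4 ≥ 8 gives C(13,3) = 286. Together 1921.
Add back pairs where two caps are both exceeded: 220 + 165 + 120 + 56 + 35 + 20 = 616.
Subtract triples: 10 + 4 + 1 + 0 = 15.
By inclusion–exclusion the count is 1330 − 1921 + 616 − 15 = 10.

10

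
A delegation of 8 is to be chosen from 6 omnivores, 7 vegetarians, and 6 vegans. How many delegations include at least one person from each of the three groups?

72513

Unrestricted: C(19,8) = 75582 ways to pick any 8 of the 19.
Selections missing a whole group: no omnivores → C(13,8) = 1287; no vegetarians → C(12,8) = 495; no vegans → C(13,8) = 1287.
Add back selections omitting two groups (i.e. drawn from a single group): C(6,8) + C(7,8) + C(6,8) = 0.
By inclusion–exclusion: 75582 − 3069 + 0 = 72513.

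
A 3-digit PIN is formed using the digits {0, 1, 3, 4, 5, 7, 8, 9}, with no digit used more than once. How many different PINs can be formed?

336

This is a permutation of 3 out of 8: P(8,3) = 8!/5!.
That product is 8 × 7 × 6 = 336.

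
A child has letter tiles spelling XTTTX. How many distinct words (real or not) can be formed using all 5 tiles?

10

Letter multiplicities in XTTTX: T×3, X×2.
Dividing 5! = 120 by 3!·2! = 12 for the repeated letters gives 10.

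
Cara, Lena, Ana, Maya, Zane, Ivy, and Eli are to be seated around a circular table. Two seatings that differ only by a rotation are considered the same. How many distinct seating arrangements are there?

720

Seat Cara anywhere (absorbing the rotational symmetry), then permute the other 6: (6)! = 720.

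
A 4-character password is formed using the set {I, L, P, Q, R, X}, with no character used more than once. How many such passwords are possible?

This is a permutation of 4 out of 6: P(6,4) = 6!/2!.
That product is 6 × 5 × 4 × 3 = 360.

360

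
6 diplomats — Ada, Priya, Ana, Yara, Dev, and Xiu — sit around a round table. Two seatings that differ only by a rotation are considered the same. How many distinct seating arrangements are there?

Around a circle, 6 distinct people have 6!/6 = (5)! = 120 rotationally distinct seatings.

120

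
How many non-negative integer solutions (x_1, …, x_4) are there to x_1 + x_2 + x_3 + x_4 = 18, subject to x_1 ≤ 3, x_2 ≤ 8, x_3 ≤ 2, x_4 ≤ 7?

Ignoring the caps, the number of non-negative solutions to x_1+…+x_4 = 18 is C(21,3) = 1330.
Subtract solutions that violate a single cap (substitute x_i' = x_i − (cap_i+1)): x_1 ≥ 4 gives C(17,3) = 680; x_2 ≥ 9 gives C(12,3) = 220; x_3 ≥ 3 gives C(18,3) = 816; x_4 ≥ 8 gives C(13,3) = 286. Together 2002.
Add back pairs where two caps are both exceeded: 56 + 364 + 84 + 84 + 4 + 120 = 712.
Subtract triples: 10 + 0 + 20 + 0 = 30.
By inclusion–exclusion the count is 1330 − 2002 + 712 − 30 = 10.

10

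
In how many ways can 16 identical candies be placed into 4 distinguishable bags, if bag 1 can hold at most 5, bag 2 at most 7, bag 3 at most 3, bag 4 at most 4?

Ignoring the caps, the number of non-negative solutions to x_1+…+x_4 = 16 is C(19,3) = 969.
Subtract solutions that violate a single cap (substitute x_i' = x_i − (cap_i+1)): x_1 ≥ 6 gives C(13,3) = 286; x_2 ≥ 8 gives C(11,3) = 165; x_3 ≥ 4 gives C(15,3) = 455; x_4 ≥ 5 gives C(14,3) = 364. Together 1270.
Add back pairs where two caps are both exceeded: 10 + 84 + 56 + 35 + 20 + 120 = 325.
Subtract triples: 0 + 0 + 4 + 0 = 4.
By inclusion–exclusion the count is 969 − 1270 + 325 − 4 = 20.

20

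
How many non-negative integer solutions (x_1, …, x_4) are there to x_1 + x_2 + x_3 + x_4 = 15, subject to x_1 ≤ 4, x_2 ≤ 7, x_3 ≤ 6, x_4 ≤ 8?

Ignoring the caps, the number of non-negative solutions to x_1+…+x_4 = 15 is C(18,3) = 816.
Subtract solutions that violate a single cap (substitute x_i' = x_i − (cap_i+1)): x_1 ≥ 5 gives C(13,3) = 286; x_2 ≥ 8 gives C(10,3) = 120; x_3 ≥ 7 gives C(11,3) = 165; x_4 ≥ 9 gives C(9,3) = 84. Together 655.
Add back pairs where two caps are both exceeded: 10 + 20 + 4 + 1 + 0 + 0 = 35.
By inclusion–exclusion the count is 816 − 655 + 35 = 196.

196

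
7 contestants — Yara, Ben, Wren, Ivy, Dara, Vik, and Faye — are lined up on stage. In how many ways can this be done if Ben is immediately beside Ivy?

1440

Treat {Ben, Ivy} as a single unit. There are 6 units to order, and the pair itself can be ordered 2 ways.
That gives 2 × 6! = 2 × 720 = 1440.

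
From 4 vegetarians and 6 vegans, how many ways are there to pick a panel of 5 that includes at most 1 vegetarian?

Split by how many vegetarians are chosen (0 through 1).
Sum: C(4,0)·C(6,5) + C(4,1)·C(6,4) = 6 + 60 = 66.

66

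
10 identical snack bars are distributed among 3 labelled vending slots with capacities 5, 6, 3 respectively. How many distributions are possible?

14

By stars and bars, unrestricted non-negative solutions to x_1+…+x_3 = 10 number C(10+2,2) = 66.
Subtract solutions that violate a single cap (substitute x_i' = x_i − (cap_i+1)): x_1 ≥ 6 gives C(6,2) = 15; x_2 ≥ 7 gives C(5,2) = 10; x_3 ≥ 4 gives C(8,2) = 28. Together 53.
Add back pairs where two caps are both exceeded: 0 + 1 + 0 = 1.
By inclusion–exclusion the count is 66 − 53 + 1 = 14.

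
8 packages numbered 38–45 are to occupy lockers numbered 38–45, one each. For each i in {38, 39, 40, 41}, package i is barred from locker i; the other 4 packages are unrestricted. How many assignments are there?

24024

Let Aᵢ (for 38 ≤ i ≤ 41) be the placements that put package i in its forbidden locker. Any j of these fix j positions, leaving (8−j)! ways to fill the rest, and there are C(4,j) ways to pick which j.
By inclusion–exclusion, the number of valid placements is Σ_{j=0}^{4} (−1)^j C(4,j)·(8−j)!.
Computing: 40320 − 20160 + 4320 − 480 + 24 = 24024.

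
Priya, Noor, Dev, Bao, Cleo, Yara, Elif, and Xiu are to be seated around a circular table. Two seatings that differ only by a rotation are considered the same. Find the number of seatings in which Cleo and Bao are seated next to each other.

Glue Cleo and Bao into a block (2 internal orders). Seating 7 units around a circle gives (6)! arrangements.
So 2 × (6)! = 2 × 720 = 1440.

1440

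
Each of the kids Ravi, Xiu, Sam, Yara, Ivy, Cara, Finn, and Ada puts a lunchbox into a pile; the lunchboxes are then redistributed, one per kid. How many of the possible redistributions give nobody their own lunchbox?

14833

This is the derangement count D_8: permutations of 8 items with no fixed point.
By inclusion–exclusion this is Σ_{j=0}^{8} (−1)^j C(8,j)·(8−j)!.
Computing: 40320 − 40320 + 20160 − 6720 + 1680 − 336 + 56 − 8 + 1 = 14833.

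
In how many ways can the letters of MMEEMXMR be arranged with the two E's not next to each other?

Total arrangements of MMEEMXMR: 8!/(4!·2!) = 840.
Arrangements with the E's together: treat EE as one letter, giving (7)!/(4!) = 210.
Subtracting, 840 − 210 = 630 arrangements keep the E's apart.

630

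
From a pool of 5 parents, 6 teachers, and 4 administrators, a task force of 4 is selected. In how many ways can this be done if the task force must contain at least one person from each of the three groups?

720

Unrestricted: C(15,4) = 1365 ways to pick any 4 of the 15.
Subtract selections that omit an entire group: no parents → C(10,4) = 210; no teachers → C(9,4) = 126; no administrators → C(11,4) = 330.
Add back selections omitting two groups (i.e. drawn from a single group): C(5,4) + C(6,4) + C(4,4) = 21.
By inclusion–exclusion: 1365 − 666 + 21 = 720.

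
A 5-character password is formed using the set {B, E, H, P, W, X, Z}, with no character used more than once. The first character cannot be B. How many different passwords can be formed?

The first character has 7−1 = 6 choices (anything except B).
The remaining 4 characters are filled from the other 6 symbols without repetition: 6 × 5 × 4 × 3 = 360.
Total: 6 × 360 = 2160.

2160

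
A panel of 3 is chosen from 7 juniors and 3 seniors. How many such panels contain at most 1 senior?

Split by how many seniors are chosen (0 through 1).
Sum: C(3,0)·C(7,3) + C(3,1)·C(7,2) = 35 + 63 = 98.

98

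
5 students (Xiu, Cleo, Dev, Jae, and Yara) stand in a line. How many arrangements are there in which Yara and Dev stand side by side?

48

Place the 3 others and the Yara-Dev pair as 4 objects in a line; the pair has 2 internal arrangements.
So the count is 2·(4)! = 48.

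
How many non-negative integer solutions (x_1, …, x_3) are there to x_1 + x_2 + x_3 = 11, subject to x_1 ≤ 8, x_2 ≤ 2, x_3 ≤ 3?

6

By stars and bars, unrestricted non-negative solutions to x_1+…+x_3 = 11 number C(11+2,2) = 78.
Subtract solutions that violate a single cap (substitute x_i' = x_i − (cap_i+1)): x_1 ≥ 9 gives C(4,2) = 6; x_2 ≥ 3 gives C(10,2) = 45; x_3 ≥ 4 gives C(9,2) = 36. Together 87.
Add back pairs where two caps are both exceeded: 0 + 0 + 15 = 15.
By inclusion–exclusion the count is 78 − 87 + 15 = 6.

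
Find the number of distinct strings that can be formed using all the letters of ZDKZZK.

ZDKZZK has 6 letters with K appearing twice and Z appearing 3 times.
So there are 6! / (3!·2!) = 60 distinguishable arrangements.

60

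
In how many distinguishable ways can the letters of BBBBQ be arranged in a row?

BBBBQ has 5 letters with B appearing 4 times.
The number of distinct arrangements is 5!/(4!) = 120/24 = 5.

5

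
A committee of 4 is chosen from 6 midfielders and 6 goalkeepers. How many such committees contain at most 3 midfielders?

480

Split by how many midfielders are chosen (0 through 3).
Sum: C(6,0)·C(6,4) + C(6,1)·C(6,3) + C(6,2)·C(6,2) + C(6,3)·C(6,1) = 15 + 120 + 225 + 120 = 480.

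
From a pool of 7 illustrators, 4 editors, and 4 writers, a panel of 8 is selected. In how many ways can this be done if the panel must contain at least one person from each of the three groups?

6104

Unrestricted: C(15,8) = 6435 ways to pick any 8 of the 15.
Selections missing a whole group: no illustrators → C(8,8) = 1; no editors → C(11,8) = 165; no writers → C(11,8) = 165.
Add back selections omitting two groups (i.e. drawn from a single group): C(7,8) + C(4,8) + C(4,8) = 0.
By inclusion–exclusion: 6435 − 331 + 0 = 6104.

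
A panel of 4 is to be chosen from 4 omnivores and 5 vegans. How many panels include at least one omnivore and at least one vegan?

With no constraint there are C(9,4) = 126 possible selections.
Subtract selections that omit an entire group: no omnivores → C(5,4) = 5; no vegans → C(4,4) = 1.
Both groups omitted at once is impossible, so 126 − 6 = 120.

120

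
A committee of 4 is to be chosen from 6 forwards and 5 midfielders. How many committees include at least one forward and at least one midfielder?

310

Unrestricted: C(11,4) = 330 ways to pick any 4 of the 11.
Subtract selections that omit an entire group: no forwards → C(5,4) = 5; no midfielders → C(6,4) = 15.
Both groups omitted at once is impossible, so 330 − 20 = 310.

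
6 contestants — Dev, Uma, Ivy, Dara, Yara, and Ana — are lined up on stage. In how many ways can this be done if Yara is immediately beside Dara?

Place the 4 others and the Yara-Dara pair as 5 objects in a line; the pair has 2 internal arrangements.
So the count is 2·(5)! = 240.

240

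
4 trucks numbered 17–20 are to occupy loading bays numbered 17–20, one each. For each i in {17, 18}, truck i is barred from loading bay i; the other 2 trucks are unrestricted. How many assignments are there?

Let Aᵢ (for i ∈ {17, 18}) be the placements that put truck i in its forbidden loading bay. Any j of these fix j positions, leaving (4−j)! ways to fill the rest, and there are C(2,j) ways to pick which j.
By inclusion–exclusion, the number of valid placements is Σ_{j=0}^{2} (−1)^j C(2,j)·(4−j)!.
Computing: 24 − 12 + 2 = 14.

14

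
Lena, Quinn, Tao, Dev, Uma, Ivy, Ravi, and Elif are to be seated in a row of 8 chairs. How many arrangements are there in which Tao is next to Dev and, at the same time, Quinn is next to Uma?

2880

Treat {Tao,Dev} as one block (2 orders) and {Quinn,Uma} as another (2 orders).
That leaves 6 units to arrange: 2 × 2 × 6! = 4 × 720 = 2880.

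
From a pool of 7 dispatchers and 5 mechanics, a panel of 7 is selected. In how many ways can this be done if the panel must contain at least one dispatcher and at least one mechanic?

791

Unrestricted: C(12,7) = 792 ways to pick any 7 of the 12.
Selections missing a whole group: no dispatchers → C(5,7) = 0; no mechanics → C(7,7) = 1.
Both groups omitted at once is impossible, so 792 − 1 = 791.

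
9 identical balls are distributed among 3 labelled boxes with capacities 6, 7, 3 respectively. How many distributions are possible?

Without the upper bounds there are C(11,2) = 55 ways to split 9 among 3 boxes.
Subtract solutions that violate a single cap (substitute x_i' = x_i − (cap_i+1)): x_1 ≥ 7 gives C(4,2) = 6; x_2 ≥ 8 gives C(3,2) = 3; x_3 ≥ 4 gives C(7,2) = 21. Together 30.
No two caps can be exceeded simultaneously, so the pair terms are all 0.
By inclusion–exclusion the count is 55 − 30 + 0 = 25.

25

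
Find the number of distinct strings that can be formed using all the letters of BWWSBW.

The 6 letters of BWWSBW have repeats: B appearing twice and W appearing 3 times.
The number of distinct arrangements is 6!/(3!·2!) = 720/12 = 60.

60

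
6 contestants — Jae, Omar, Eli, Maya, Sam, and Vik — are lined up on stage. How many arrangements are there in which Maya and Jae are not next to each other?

There are 6! = 720 arrangements in all. If Maya and Jae are adjacent, merging them into one block gives 2·(5)! = 240 arrangements.
So 720 − 240 = 480 arrangements keep them apart.

480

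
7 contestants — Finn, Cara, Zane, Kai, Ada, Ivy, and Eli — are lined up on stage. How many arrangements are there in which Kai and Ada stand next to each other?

Treat {Kai, Ada} as a single unit. There are 6 units to order, and the pair itself can be ordered 2 ways.
That gives 2 × 6! = 2 × 720 = 1440.

1440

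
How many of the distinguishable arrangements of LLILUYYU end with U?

420

With the last slot taken by U, it remains to arrange the other 7 letters (LLILYYU).
Those 7 letters have L appearing 3 times and Y appearing twice, giving (7)!/(3!·2!) = 420.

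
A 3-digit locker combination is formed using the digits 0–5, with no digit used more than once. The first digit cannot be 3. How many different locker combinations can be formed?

The first digit has 6−1 = 5 choices (anything except 3).
The remaining 2 digits are filled from the other 5 symbols without repetition: 5 × 4 = 20.
Total: 5 × 20 = 100.

100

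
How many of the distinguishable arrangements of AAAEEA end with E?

5

With the last slot taken by E, it remains to arrange the other 5 letters (AAAEA).
Those 5 letters have A appearing 4 times, giving (5)!/(4!) = 5.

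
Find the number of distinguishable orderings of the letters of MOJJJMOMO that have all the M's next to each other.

140

Treat the 3 copies of M as a single block. The multiset to arrange is then {MMM, J, J, J, O, O, O}, 7 items in all.
That gives (7)!/(3!·3!) = 140 arrangements.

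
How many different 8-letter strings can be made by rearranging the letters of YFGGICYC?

YFGGICYC has 8 letters with C appearing twice, G appearing twice, and Y appearing twice.
So there are 8! / (2!·2!·2!) = 5040 distinguishable arrangements.

5040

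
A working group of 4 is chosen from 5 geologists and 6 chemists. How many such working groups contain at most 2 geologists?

265

Split by how many geologists are chosen (0 through 2).
Sum: C(5,0)·C(6,4) + C(5,1)·C(6,3) + C(5,2)·C(6,2) = 15 + 100 + 150 = 265.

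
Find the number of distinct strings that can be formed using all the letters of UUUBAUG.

The 7 letters of UUUBAUG have repeats: U appearing 4 times.
The number of distinct arrangements is 7!/(4!) = 5040/24 = 210.

210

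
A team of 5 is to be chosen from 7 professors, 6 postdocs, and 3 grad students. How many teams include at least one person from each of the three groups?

Unrestricted: C(16,5) = 4368 ways to pick any 5 of the 16.
Subtract selections that omit an entire group: no professors → C(9,5) = 126; no postdocs → C(10,5) = 252; no grad students → C(13,5) = 1287.
Add back selections omitting two groups (i.e. drawn from a single group): C(7,5) + C(6,5) + C(3,5) = 27.
By inclusion–exclusion: 4368 − 1665 + 27 = 2730.

2730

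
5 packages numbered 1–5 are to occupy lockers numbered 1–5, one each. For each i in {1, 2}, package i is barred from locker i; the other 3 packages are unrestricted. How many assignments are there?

78

Let Aᵢ (for i ∈ {1, 2}) be the placements that put package i in its forbidden locker. Any j of these fix j positions, leaving (5−j)! ways to fill the rest, and there are C(2,j) ways to pick which j.
By inclusion–exclusion, the number of valid placements is Σ_{j=0}^{2} (−1)^j C(2,j)·(5−j)!.
Computing: 120 − 48 + 6 = 78.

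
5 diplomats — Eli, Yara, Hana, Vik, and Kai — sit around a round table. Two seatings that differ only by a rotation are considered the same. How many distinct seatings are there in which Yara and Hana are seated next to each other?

12

Treat {Yara, Hana} as one unit (2 internal orders) and seat the resulting 4 units around the table: (3)! circular arrangements.
So 2 × (3)! = 2 × 6 = 12.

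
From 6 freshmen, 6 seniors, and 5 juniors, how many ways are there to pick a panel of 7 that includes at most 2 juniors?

13332

Split by how many juniors are chosen (0 through 2).
Sum: C(5,0)·C(12,7) + C(5,1)·C(12,6) + C(5,2)·C(12,5) = 792 + 4620 + 7920 = 13332.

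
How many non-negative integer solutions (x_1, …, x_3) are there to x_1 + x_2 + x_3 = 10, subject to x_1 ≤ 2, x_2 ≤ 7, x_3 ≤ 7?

18

Ignoring the caps, the number of non-negative solutions to x_1+…+x_3 = 10 is C(12,2) = 66.
Subtract solutions that violate a single cap (substitute x_i' = x_i − (cap_i+1)): x_1 ≥ 3 gives C(9,2) = 36; x_2 ≥ 8 gives C(4,2) = 6; x_3 ≥ 8 gives C(4,2) = 6. Together 48.
No two caps can be exceeded simultaneously, so the pair terms are all 0.
By inclusion–exclusion the count is 66 − 48 + 0 = 18.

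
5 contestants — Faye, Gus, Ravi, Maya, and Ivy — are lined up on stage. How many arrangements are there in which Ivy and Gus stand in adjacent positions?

Place the 3 others and the Ivy-Gus pair as 4 objects in a line; the pair has 2 internal arrangements.
So the count is 2·(4)! = 48.

48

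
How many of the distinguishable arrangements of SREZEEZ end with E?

180

Fix E in the last position and arrange the remaining 6 letters.
Those 6 letters have E appearing twice and Z appearing twice, giving (6)!/(2!·2!) = 180.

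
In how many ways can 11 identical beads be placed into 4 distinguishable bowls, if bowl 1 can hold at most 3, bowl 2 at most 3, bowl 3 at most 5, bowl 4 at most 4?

Ignoring the caps, the number of non-negative solutions to x_1+…+x_4 = 11 is C(14,3) = 364.
Subtract solutions that violate a single cap (substitute x_i' = x_i − (cap_i+1)): x_1 ≥ 4 gives C(10,3) = 120; x_2 ≥ 4 gives C(10,3) = 120; x_3 ≥ 6 gives C(8,3) = 56; x_4 ≥ 5 gives C(9,3) = 84. Together 380.
Add back pairs where two caps are both exceeded: 20 + 4 + 10 + 4 + 10 + 1 = 49.
By inclusion–exclusion the count is 364 − 380 + 49 = 33.

33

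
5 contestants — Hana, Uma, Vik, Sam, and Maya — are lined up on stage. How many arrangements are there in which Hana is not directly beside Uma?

72

Of the 5! = 120 arrangements, those with Hana and Uma adjacent number 2 × 4! = 48 (treat the pair as a block with 2 internal orders).
Complementary counting: 120 − 48 = 72.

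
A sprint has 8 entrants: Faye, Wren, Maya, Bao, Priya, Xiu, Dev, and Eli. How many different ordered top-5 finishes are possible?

This is an ordered selection of 5 from 8: P(8,5).
That gives 8 × 7 × 6 × 5 × 4 = 6720.

6720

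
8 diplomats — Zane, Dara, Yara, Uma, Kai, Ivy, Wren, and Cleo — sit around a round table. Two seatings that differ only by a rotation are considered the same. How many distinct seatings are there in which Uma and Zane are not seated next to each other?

Without the restriction there are (7)! = 5040 seatings.
Those with Uma next to Zane: fuse the pair into one unit and seat 7 units around a circle — 2·(6)! = 1440.
Subtracting, 5040 − 1440 = 3600.

3600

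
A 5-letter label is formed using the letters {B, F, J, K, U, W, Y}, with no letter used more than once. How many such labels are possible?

2520

With no repetition, fill the 5 letters in order: 7 choices, then 6, down to 3.
That product is 7 × 6 × 5 × 4 × 3 = 2520.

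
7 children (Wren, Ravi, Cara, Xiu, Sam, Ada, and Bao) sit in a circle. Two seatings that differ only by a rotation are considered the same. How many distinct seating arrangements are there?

Around a circle, 7 distinct people have 7!/7 = (6)! = 720 rotationally distinct seatings.

720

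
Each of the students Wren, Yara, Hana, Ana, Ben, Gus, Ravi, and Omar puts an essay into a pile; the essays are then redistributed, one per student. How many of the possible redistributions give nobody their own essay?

14833

This is the derangement count D_8: permutations of 8 items with no fixed point.
By inclusion–exclusion this is Σ_{j=0}^{8} (−1)^j C(8,j)·(8−j)!.
Computing: 40320 − 40320 + 20160 − 6720 + 1680 − 336 + 56 − 8 + 1 = 14833.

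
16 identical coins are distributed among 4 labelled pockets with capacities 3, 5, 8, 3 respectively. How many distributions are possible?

20

By stars and bars, unrestricted non-negative solutions to x_1+…+x_4 = 16 number C(16+3,3) = 969.
Subtract solutions that violate a single cap (substitute x_i' = x_i − (cap_i+1)): x_1 ≥ 4 gives C(15,3) = 455; x_2 ≥ 6 gives C(13,3) = 286; x_3 ≥ 9 gives C(10,3) = 120; x_4 ≥ 4 gives C(15,3) = 455. Together 1316.
Add back pairs where two caps are both exceeded: 84 + 20 + 165 + 4 + 84 + 20 = 377.
Subtract triples: 0 + 10 + 0 + 0 = 10.
By inclusion–exclusion the count is 969 − 1316 + 377 − 10 = 20.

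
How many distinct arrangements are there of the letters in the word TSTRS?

30

Letter multiplicities in TSTRS: R×1, S×2, T×2.
So there are 5! / (2!·2!) = 30 distinguishable arrangements.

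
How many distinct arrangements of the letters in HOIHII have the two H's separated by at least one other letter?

Total arrangements of HOIHII: 6!/(3!·2!) = 60.
If the two H's are adjacent, glue them into one block, leaving 5 items to arrange: (5)!/(3!) = 20 ways.
Subtracting, 60 − 20 = 40 arrangements keep the H's apart.

40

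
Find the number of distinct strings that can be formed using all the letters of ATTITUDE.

Letter multiplicities in ATTITUDE: A×1, D×1, E×1, I×1, T×3, U×1.
The number of distinct arrangements is 8!/(3!) = 40320/6 = 6720.

6720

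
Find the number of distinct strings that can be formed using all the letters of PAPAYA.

60

The 6 letters of PAPAYA have repeats: A appearing 3 times and P appearing twice.
The number of distinct arrangements is 6!/(3!·2!) = 720/12 = 60.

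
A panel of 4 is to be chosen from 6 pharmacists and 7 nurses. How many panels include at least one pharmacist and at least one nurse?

665

Unrestricted: C(13,4) = 715 ways to pick any 4 of the 13.
Subtract selections that omit an entire group: no pharmacists → C(7,4) = 35; no nurses → C(6,4) = 15.
Both groups omitted at once is impossible, so 715 − 50 = 665.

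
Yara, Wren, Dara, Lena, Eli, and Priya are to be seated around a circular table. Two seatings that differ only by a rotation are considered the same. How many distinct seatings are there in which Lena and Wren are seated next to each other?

48

Treat {Lena, Wren} as one unit (2 internal orders) and seat the resulting 5 units around the table: (4)! circular arrangements.
So 2 × (4)! = 2 × 24 = 48.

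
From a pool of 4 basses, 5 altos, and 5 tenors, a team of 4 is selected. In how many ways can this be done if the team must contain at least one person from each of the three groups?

With no constraint there are C(14,4) = 1001 possible selections.
Selections missing a whole group: no basses → C(10,4) = 210; no altos → C(9,4) = 126; no tenors → C(9,4) = 126.
Add back selections omitting two groups (i.e. drawn from a single group): C(4,4) + C(5,4) + C(5,4) = 11.
By inclusion–exclusion: 1001 − 462 + 11 = 550.

550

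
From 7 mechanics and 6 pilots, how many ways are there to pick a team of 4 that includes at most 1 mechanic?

155

Split by how many mechanics are chosen (0 through 1).
Sum: C(7,0)·C(6,4) + C(7,1)·C(6,3) = 15 + 140 = 155.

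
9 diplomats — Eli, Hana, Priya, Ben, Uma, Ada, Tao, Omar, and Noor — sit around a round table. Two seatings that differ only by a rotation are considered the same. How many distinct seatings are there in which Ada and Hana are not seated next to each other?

All circular seatings of 9 people number (8)! = 40320.
Those with Ada next to Hana: fuse the pair into one unit and seat 8 units around a circle — 2·(7)! = 10080.
Subtracting, 40320 − 10080 = 30240.

30240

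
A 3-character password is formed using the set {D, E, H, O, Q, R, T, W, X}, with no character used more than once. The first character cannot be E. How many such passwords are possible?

448

The first character has 9−1 = 8 choices (anything except E).
The remaining 2 characters are filled from the other 8 symbols without repetition: 8 × 7 = 56.
Total: 8 × 56 = 448.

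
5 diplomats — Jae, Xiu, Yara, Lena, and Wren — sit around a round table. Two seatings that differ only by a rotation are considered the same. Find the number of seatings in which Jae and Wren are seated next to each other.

12

Treat {Jae, Wren} as one unit (2 internal orders) and seat the resulting 4 units around the table: (3)! circular arrangements.
So 2 × (3)! = 2 × 6 = 12.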